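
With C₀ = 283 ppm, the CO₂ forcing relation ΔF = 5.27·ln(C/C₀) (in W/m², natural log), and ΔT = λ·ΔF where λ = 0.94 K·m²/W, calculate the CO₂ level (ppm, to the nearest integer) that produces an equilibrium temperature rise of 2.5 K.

C ≈ 469 ppm

Required forcing: ΔF = ΔT/λ = 2.5/0.94 = 2.6596 W/m².
Then ln(C/283) = ΔF/5.27 = 2.6596/5.27 = 0.50467.
So C = 283 × e^0.50467 = 283 × 1.65644 = 468.77 ppm.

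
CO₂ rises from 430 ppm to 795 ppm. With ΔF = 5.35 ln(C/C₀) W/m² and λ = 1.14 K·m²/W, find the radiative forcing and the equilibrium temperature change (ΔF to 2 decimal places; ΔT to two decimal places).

CO₂: 5.35 × ln(795/430) = 5.35 × ln(1.84884) = 5.35 × 0.61456 = 3.2879 W/m².
ΔT = λ ΔF = 1.14 × 3.29 = 3.7506 K.

ΔF = 3.29 W/m²; ΔT = 3.75 K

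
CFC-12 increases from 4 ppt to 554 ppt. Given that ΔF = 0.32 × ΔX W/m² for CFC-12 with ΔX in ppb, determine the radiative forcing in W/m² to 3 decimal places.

CFC-12: Δ = 554 − 4 = 550 ppt = 0.550 ppb; ΔF = 0.32 × 0.550 = 0.1760 W/m².

ΔF = 0.176 W/m²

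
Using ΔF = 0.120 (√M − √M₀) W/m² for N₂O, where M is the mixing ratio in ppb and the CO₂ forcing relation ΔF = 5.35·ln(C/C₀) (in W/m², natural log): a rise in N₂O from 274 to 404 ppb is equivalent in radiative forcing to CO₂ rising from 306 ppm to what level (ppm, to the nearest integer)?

N₂O forcing: 0.120 × (√404 − √274) = 0.120 × (20.0998 − 16.5529) = 0.120 × 3.5469 = 0.42563 W/m².
Set 5.35 ln(C/306) = 0.42563: ln(C/306) = 0.42563/5.35 = 0.07956, so C = 306 × e^0.07956 = 306 × 1.08281 = 331.34 ppm.

C ≈ 331 ppm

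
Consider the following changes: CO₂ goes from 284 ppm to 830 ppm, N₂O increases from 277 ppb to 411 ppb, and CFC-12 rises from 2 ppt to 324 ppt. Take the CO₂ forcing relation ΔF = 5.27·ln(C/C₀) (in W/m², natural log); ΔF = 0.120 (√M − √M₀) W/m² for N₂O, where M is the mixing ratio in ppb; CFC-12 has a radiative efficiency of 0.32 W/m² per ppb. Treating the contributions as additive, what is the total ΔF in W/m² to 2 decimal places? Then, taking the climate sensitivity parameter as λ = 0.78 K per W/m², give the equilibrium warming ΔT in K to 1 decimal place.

CO₂: 5.27 × ln(830/284) = 5.27 × ln(2.92254) = 5.27 × 1.07245 = 5.6518 W/m².
N₂O: 0.120 × (√411 − √277) = 0.120 × (20.2731 − 16.6433) = 0.120 × 3.6298 = 0.4356 W/m².
CFC-12: Δ = 324 − 2 = 322 ppt = 0.322 ppb; ΔF = 0.32 × 0.322 = 0.1030 W/m².
Total ΔF = 5.6518 + 0.4356 + 0.1030 = 6.1904 W/m².
ΔT = λ ΔF = 0.78 × 6.19 = 4.8282 K.

ΔF = 6.19 W/m²; ΔT = 4.8 K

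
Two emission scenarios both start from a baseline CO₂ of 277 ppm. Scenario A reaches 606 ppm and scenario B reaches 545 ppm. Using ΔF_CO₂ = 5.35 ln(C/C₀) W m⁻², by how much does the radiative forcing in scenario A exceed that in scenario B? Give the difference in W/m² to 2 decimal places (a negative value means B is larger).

ΔF_A = 5.35 ln(606/277) = 5.35 × 0.78286 = 4.1883 W/m².
ΔF_B = 5.35 ln(545/277) = 5.35 × 0.67677 = 3.6207 W/m².
Difference: 4.1883 − 3.6207 = 0.5676 W/m².
(Equivalently, ΔF_A − ΔF_B = 5.35 ln(606/545) = 5.35 × 0.10609 = 0.5676 W/m².)

ΔF_A − ΔF_B = 0.57 W/m²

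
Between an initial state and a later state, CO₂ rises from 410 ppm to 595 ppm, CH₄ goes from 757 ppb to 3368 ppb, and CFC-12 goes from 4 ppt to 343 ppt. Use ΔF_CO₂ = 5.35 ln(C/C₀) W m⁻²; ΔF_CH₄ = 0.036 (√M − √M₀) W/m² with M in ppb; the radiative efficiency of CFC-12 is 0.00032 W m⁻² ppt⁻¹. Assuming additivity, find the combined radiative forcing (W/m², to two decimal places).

CO₂: 5.35 × ln(595/410) = 5.35 × ln(1.45122) = 5.35 × 0.37240 = 1.9923 W/m².
CH₄: 0.036 × (√3368 − √757) = 0.036 × (58.0345 − 27.5136) = 0.036 × 30.5209 = 1.0988 W/m².
CFC-12: ΔF = 0.00032 × (343 − 4) = 0.00032 × 339 = 0.1085 W/m².
Total ΔF = 1.9923 + 1.0988 + 0.1085 = 3.1996 W/m².

ΔF = 3.20 W/m²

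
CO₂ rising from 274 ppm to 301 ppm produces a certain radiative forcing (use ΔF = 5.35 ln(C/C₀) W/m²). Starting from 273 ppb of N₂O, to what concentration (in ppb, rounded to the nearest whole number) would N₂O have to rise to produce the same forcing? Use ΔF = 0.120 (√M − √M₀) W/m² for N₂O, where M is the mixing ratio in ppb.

CO₂ forcing: 5.35 × ln(301/274) = 5.35 × 0.093982 = 0.50280 W/m².
Set 0.120(√M − √273) = 0.50280: √M = 0.50280/0.120 + √273 = 4.1900 + 16.5227 = 20.7127.
M = (20.7127)² = 429.02 ppb.

M ≈ 429 ppb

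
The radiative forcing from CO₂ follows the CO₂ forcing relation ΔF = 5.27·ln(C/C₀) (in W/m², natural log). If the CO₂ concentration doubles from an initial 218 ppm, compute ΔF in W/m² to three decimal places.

Because the forcing depends only on the ratio C/C₀, the initial concentration does not enter.
ΔF = 5.27 × ln(2) = 5.27 × 0.69315 = 3.6529 W/m².

ΔF = 3.653 W/m²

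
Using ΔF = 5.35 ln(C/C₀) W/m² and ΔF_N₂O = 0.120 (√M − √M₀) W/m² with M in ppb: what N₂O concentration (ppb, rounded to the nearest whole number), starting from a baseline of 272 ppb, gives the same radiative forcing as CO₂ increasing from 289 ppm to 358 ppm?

CO₂ forcing: 5.35 × ln(358/289) = 5.35 × 0.214106 = 1.14547 W/m².
Set 0.120(√M − √272) = 1.14547: √M = 1.14547/0.120 + √272 = 9.5456 + 16.4924 = 26.0380.
M = (26.0380)² = 677.98 ppb.

M ≈ 678 ppb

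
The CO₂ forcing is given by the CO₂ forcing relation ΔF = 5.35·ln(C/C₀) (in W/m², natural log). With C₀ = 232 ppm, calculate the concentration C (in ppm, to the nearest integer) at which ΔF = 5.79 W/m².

Set 5.35 ln(C/232) = 5.79, so ln(C/232) = 5.79/5.35 = 1.08224.
Then C/232 = e^1.08224 = 2.95128, giving C = 232 × 2.95128 = 684.70 ppm.

C ≈ 685 ppm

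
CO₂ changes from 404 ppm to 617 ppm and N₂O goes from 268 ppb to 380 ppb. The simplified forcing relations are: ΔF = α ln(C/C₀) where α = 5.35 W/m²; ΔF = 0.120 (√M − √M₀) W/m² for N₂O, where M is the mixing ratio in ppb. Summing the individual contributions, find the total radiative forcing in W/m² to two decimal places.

ΔF = 2.64 W/m²

CO₂: 5.35 × ln(617/404) = 5.35 × ln(1.52723) = 5.35 × 0.42346 = 2.2655 W/m².
N₂O: 0.120 × (√380 − √268) = 0.120 × (19.4936 − 16.3707) = 0.120 × 3.1229 = 0.3747 W/m².
Total ΔF = 2.2655 + 0.3747 = 2.6402 W/m².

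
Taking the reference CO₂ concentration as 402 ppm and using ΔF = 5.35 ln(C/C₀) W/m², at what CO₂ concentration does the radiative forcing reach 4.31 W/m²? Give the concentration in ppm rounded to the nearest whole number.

C ≈ 900 ppm

Set 5.35 ln(C/402) = 4.31, so ln(C/402) = 4.31/5.35 = 0.80561.
Then C/402 = e^0.80561 = 2.23806, giving C = 402 × 2.23806 = 899.70 ppm.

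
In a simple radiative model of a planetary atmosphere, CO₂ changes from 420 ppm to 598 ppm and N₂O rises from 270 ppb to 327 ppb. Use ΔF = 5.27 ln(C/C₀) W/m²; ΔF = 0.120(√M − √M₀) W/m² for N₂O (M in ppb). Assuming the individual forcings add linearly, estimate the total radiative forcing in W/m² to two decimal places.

CO₂: 5.27 × ln(598/420) = 5.27 × ln(1.42381) = 5.27 × 0.35334 = 1.8621 W/m².
N₂O: 0.120 × (√327 − √270) = 0.120 × (18.0831 − 16.4317) = 0.120 × 1.6514 = 0.1982 W/m².
Total ΔF = 1.8621 + 0.1982 = 2.0603 W/m².

ΔF = 2.06 W/m²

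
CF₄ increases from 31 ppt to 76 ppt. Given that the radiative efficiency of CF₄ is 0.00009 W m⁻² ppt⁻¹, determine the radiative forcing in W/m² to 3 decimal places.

CF₄: ΔF = 0.00009 × (76 − 31) = 0.00009 × 45 = 0.0041 W/m².

ΔF = 0.004 W/m²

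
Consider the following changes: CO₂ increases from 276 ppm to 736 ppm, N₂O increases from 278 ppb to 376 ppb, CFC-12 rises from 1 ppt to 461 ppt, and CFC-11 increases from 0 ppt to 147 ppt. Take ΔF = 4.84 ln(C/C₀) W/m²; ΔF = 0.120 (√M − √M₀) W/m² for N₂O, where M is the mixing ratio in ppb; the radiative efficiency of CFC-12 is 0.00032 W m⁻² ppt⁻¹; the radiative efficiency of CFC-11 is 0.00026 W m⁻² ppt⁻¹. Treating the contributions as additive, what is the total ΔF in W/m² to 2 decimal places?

CO₂: 4.84 × ln(736/276) = 4.84 × ln(2.66667) = 4.84 × 0.98083 = 4.7472 W/m².
N₂O: 0.120 × (√376 − √278) = 0.120 × (19.3907 − 16.6733) = 0.120 × 2.7174 = 0.3261 W/m².
CFC-12: ΔF = 0.00032 × (461 − 1) = 0.00032 × 460 = 0.1472 W/m².
CFC-11: ΔF = 0.00026 × (147 − 0) = 0.00026 × 147 = 0.0382 W/m².
Total ΔF = 4.7472 + 0.3261 + 0.1472 + 0.0382 = 5.2587 W/m².

ΔF = 5.26 W/m²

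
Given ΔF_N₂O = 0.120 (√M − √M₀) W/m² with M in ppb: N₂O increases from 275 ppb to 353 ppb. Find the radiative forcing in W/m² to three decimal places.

ΔF = 0.265 W/m²

N₂O: 0.120 × (√353 − √275) = 0.120 × (18.7883 − 16.5831) = 0.120 × 2.2052 = 0.2646 W/m².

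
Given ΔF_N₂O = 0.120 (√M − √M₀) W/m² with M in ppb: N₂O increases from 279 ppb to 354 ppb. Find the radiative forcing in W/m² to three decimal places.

ΔF = 0.253 W/m²

N₂O: 0.120 × (√354 − √279) = 0.120 × (18.8149 − 16.7033) = 0.120 × 2.1116 = 0.2534 W/m².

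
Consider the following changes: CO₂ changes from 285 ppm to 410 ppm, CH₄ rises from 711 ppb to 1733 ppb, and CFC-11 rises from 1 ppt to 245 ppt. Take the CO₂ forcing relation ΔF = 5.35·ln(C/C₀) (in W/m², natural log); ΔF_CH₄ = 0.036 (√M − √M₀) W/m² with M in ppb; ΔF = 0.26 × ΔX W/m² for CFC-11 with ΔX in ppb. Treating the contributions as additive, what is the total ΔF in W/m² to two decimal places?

CO₂: 5.35 × ln(410/285) = 5.35 × ln(1.43860) = 5.35 × 0.36367 = 1.9456 W/m².
CH₄: 0.036 × (√1733 − √711) = 0.036 × (41.6293 − 26.6646) = 0.036 × 14.9647 = 0.5387 W/m².
CFC-11: Δ = 245 − 1 = 244 ppt = 0.244 ppb; ΔF = 0.26 × 0.244 = 0.0634 W/m².
Total ΔF = 1.9456 + 0.5387 + 0.0634 = 2.5477 W/m².

ΔF = 2.55 W/m²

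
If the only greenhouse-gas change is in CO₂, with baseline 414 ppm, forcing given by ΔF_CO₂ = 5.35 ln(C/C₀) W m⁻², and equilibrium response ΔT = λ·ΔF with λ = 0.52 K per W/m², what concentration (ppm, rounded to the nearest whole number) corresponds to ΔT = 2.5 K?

Required forcing: ΔF = ΔT/λ = 2.5/0.52 = 4.8077 W/m².
Then ln(C/414) = ΔF/5.35 = 4.8077/5.35 = 0.89864.
So C = 414 × e^0.89864 = 414 × 2.45626 = 1016.89 ppm.

C ≈ 1017 ppm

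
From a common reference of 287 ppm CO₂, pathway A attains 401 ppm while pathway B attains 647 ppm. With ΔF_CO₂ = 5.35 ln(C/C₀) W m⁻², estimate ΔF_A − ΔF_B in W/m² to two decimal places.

ΔF_A − ΔF_B = -2.56 W/m²

ΔF_A = 5.35 ln(401/287) = 5.35 × 0.33448 = 1.7895 W/m².
ΔF_B = 5.35 ln(647/287) = 5.35 × 0.81286 = 4.3488 W/m².
Difference: 1.7895 − 4.3488 = -2.5593 W/m².
(Equivalently, ΔF_A − ΔF_B = 5.35 ln(401/647) = 5.35 × -0.47838 = -2.5593 W/m².)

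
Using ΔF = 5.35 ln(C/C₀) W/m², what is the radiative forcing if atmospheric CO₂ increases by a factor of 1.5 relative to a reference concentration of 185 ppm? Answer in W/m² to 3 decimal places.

Because the forcing depends only on the ratio C/C₀, the initial concentration does not enter.
ΔF = 5.35 × ln(1.5) = 5.35 × 0.40547 = 2.1693 W/m².

ΔF = 2.169 W/m²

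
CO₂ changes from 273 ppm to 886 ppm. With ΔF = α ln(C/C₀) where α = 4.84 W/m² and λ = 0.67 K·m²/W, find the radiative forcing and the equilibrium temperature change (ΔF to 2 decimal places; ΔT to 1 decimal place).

ΔF = 5.70 W/m²; ΔT = 3.8 K

CO₂: 4.84 × ln(886/273) = 4.84 × ln(3.24542) = 4.84 × 1.17724 = 5.6978 W/m².
ΔT = λ ΔF = 0.67 × 5.70 = 3.8190 K.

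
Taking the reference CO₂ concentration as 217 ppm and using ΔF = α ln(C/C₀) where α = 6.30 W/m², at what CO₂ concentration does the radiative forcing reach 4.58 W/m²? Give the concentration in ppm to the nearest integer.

C ≈ 449 ppm

Set 6.30 ln(C/217) = 4.58, so ln(C/217) = 4.58/6.30 = 0.72698.
Then C/217 = e^0.72698 = 2.06882, giving C = 217 × 2.06882 = 448.93 ppm.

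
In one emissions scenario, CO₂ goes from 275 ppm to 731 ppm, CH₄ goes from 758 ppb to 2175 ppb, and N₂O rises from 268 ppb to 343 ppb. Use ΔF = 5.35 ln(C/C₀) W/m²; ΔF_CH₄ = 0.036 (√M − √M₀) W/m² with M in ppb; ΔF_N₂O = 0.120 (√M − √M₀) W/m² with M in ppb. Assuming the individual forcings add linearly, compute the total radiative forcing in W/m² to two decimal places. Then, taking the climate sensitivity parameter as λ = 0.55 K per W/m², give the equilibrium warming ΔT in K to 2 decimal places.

ΔF = 6.18 W/m²; ΔT = 3.40 K

CO₂: 5.35 × ln(731/275) = 5.35 × ln(2.65818) = 5.35 × 0.97764 = 5.2304 W/m².
CH₄: 0.036 × (√2175 − √758) = 0.036 × (46.6369 − 27.5318) = 0.036 × 19.1051 = 0.6878 W/m².
N₂O: 0.120 × (√343 − √268) = 0.120 × (18.5203 − 16.3707) = 0.120 × 2.1496 = 0.2580 W/m².
Total ΔF = 5.2304 + 0.6878 + 0.2580 = 6.1762 W/m².
ΔT = λ ΔF = 0.55 × 6.18 = 3.3990 K.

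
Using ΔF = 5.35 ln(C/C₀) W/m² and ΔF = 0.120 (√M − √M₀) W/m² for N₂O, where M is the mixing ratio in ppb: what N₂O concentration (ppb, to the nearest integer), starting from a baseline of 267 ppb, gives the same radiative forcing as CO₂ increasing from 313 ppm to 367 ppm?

M ≈ 549 ppb

CO₂ forcing: 5.35 × ln(367/313) = 5.35 × 0.159159 = 0.85150 W/m².
Set 0.120(√M − √267) = 0.85150: √M = 0.85150/0.120 + √267 = 7.0958 + 16.3401 = 23.4359.
M = (23.4359)² = 549.24 ppb.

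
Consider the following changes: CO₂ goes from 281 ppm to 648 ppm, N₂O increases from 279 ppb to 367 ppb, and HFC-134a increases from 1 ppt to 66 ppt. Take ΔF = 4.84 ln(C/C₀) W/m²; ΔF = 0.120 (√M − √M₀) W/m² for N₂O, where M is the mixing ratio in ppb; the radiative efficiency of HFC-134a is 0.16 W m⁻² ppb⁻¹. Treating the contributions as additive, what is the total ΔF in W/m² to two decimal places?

ΔF = 4.35 W/m²

CO₂: 4.84 × ln(648/281) = 4.84 × ln(2.30605) = 4.84 × 0.83554 = 4.0440 W/m².
N₂O: 0.120 × (√367 − √279) = 0.120 × (19.1572 − 16.7033) = 0.120 × 2.4539 = 0.2945 W/m².
HFC-134a: Δ = 66 − 1 = 65 ppt = 0.065 ppb; ΔF = 0.16 × 0.065 = 0.0104 W/m².
Total ΔF = 4.0440 + 0.2945 + 0.0104 = 4.3489 W/m².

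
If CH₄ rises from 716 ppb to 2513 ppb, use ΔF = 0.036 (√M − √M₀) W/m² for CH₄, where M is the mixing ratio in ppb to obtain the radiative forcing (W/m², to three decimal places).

ΔF = 0.841 W/m²

CH₄: 0.036 × (√2513 − √716) = 0.036 × (50.1298 − 26.7582) = 0.036 × 23.3716 = 0.8414 W/m².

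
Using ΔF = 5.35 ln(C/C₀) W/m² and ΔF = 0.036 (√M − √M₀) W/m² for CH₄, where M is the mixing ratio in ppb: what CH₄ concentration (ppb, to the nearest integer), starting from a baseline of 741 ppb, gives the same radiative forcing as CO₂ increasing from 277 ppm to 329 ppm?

CO₂ forcing: 5.35 × ln(329/277) = 5.35 × 0.172040 = 0.92041 W/m².
Set 0.036(√M − √741) = 0.92041: √M = 0.92041/0.036 + √741 = 25.5669 + 27.2213 = 52.7882.
M = (52.7882)² = 2786.59 ppb.

M ≈ 2787 ppb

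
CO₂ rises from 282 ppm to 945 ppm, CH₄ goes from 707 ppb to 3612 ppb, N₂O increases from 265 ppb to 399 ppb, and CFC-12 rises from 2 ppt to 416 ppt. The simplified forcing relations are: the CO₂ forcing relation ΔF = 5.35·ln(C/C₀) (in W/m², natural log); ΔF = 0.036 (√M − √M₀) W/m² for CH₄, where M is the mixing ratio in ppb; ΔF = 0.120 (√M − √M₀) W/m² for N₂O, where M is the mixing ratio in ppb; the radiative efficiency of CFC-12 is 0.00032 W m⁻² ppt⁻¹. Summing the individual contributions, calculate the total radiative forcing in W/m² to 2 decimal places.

CO₂: 5.35 × ln(945/282) = 5.35 × ln(3.35106) = 5.35 × 1.20928 = 6.4696 W/m².
CH₄: 0.036 × (√3612 − √707) = 0.036 × (60.0999 − 26.5895) = 0.036 × 33.5104 = 1.2064 W/m².
N₂O: 0.120 × (√399 − √265) = 0.120 × (19.9750 − 16.2788) = 0.120 × 3.6962 = 0.4435 W/m².
CFC-12: ΔF = 0.00032 × (416 − 2) = 0.00032 × 414 = 0.1325 W/m².
Total ΔF = 6.4696 + 1.2064 + 0.4435 + 0.1325 = 8.2520 W/m².

ΔF = 8.25 W/m²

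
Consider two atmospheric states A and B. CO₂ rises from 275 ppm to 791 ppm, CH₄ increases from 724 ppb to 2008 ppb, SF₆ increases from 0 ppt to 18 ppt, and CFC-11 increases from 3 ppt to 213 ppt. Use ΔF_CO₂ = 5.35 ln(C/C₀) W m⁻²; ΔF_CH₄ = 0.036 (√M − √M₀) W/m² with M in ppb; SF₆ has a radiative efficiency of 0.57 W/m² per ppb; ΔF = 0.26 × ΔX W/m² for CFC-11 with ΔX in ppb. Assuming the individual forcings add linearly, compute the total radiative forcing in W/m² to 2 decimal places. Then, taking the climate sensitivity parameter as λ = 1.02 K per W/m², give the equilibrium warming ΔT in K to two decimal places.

CO₂: 5.35 × ln(791/275) = 5.35 × ln(2.87636) = 5.35 × 1.05653 = 5.6524 W/m².
CH₄: 0.036 × (√2008 − √724) = 0.036 × (44.8107 − 26.9072) = 0.036 × 17.9035 = 0.6445 W/m².
SF₆: Δ = 18 − 0 = 18 ppt = 0.018 ppb; ΔF = 0.57 × 0.018 = 0.0103 W/m².
CFC-11: Δ = 213 − 3 = 210 ppt = 0.210 ppb; ΔF = 0.26 × 0.210 = 0.0546 W/m².
Total ΔF = 5.6524 + 0.6445 + 0.0103 + 0.0546 = 6.3618 W/m².
ΔT = λ ΔF = 1.02 × 6.36 = 6.4872 K.

ΔF = 6.36 W/m²; ΔT = 6.49 K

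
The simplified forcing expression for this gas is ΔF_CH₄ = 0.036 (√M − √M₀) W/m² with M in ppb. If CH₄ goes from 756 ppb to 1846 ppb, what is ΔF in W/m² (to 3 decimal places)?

CH₄: 0.036 × (√1846 − √756) = 0.036 × (42.9651 − 27.4955) = 0.036 × 15.4696 = 0.5569 W/m².

ΔF = 0.557 W/m²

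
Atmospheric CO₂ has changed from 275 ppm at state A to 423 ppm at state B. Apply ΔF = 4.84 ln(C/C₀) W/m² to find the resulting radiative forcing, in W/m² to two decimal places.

CO₂ absorption bands are partially saturated, so forcing scales with the logarithm of the concentration ratio.
CO₂: 4.84 × ln(423/275) = 4.84 × ln(1.53818) = 4.84 × 0.43060 = 2.0841 W/m².

ΔF = 2.08 W/m²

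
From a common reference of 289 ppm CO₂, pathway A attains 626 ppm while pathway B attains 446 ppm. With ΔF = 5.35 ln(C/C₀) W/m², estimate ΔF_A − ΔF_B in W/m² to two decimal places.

ΔF_A − ΔF_B = 1.81 W/m²

ΔF_A = 5.35 ln(626/289) = 5.35 × 0.77292 = 4.1351 W/m².
ΔF_B = 5.35 ln(446/289) = 5.35 × 0.43389 = 2.3213 W/m².
Difference: 4.1351 − 2.3213 = 1.8138 W/m².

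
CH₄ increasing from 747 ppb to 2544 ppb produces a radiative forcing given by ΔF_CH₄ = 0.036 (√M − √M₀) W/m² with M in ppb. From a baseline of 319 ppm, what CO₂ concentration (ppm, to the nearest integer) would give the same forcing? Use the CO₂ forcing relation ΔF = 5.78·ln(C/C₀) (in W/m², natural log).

CH₄ forcing: 0.036 × (√2544 − √747) = 0.036 × (50.4381 − 27.3313) = 0.036 × 23.1068 = 0.83184 W/m².
Set 5.78 ln(C/319) = 0.83184: ln(C/319) = 0.83184/5.78 = 0.14392, so C = 319 × e^0.14392 = 319 × 1.15479 = 368.38 ppm.

C ≈ 368 ppm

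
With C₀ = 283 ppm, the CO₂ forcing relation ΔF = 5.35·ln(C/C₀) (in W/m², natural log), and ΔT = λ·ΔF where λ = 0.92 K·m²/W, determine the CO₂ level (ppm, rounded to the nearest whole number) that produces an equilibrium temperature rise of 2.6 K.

Required forcing: ΔF = ΔT/λ = 2.6/0.92 = 2.8261 W/m².
Then ln(C/283) = ΔF/5.35 = 2.8261/5.35 = 0.52824.
So C = 283 × e^0.52824 = 283 × 1.69594 = 479.95 ppm.

C ≈ 480 ppm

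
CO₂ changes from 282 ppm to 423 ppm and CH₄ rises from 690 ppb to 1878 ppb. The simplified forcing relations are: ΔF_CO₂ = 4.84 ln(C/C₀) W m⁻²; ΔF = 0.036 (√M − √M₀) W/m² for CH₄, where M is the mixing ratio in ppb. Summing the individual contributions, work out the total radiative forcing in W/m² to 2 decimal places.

ΔF = 2.58 W/m²

CO₂: 4.84 × ln(423/282) = 4.84 × ln(1.50000) = 4.84 × 0.40547 = 1.9625 W/m².
CH₄: 0.036 × (√1878 − √690) = 0.036 × (43.3359 − 26.2679) = 0.036 × 17.0680 = 0.6144 W/m².
Total ΔF = 1.9625 + 0.6144 = 2.5769 W/m².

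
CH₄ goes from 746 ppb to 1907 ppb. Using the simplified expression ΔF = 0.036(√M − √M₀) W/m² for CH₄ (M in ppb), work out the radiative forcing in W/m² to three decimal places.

CH₄: 0.036 × (√1907 − √746) = 0.036 × (43.6692 − 27.3130) = 0.036 × 16.3562 = 0.5888 W/m².

ΔF = 0.589 W/m²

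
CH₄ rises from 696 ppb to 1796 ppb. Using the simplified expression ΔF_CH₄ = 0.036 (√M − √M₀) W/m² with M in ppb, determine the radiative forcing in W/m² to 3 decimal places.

CH₄: 0.036 × (√1796 − √696) = 0.036 × (42.3792 − 26.3818) = 0.036 × 15.9974 = 0.5759 W/m².

ΔF = 0.576 W/m²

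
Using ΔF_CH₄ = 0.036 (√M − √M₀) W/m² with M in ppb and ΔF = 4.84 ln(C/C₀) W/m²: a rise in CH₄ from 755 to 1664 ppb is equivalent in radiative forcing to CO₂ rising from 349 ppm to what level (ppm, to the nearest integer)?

CH₄ forcing: 0.036 × (√1664 − √755) = 0.036 × (40.7922 − 27.4773) = 0.036 × 13.3149 = 0.47934 W/m².
Set 4.84 ln(C/349) = 0.47934: ln(C/349) = 0.47934/4.84 = 0.09904, so C = 349 × e^0.09904 = 349 × 1.10411 = 385.33 ppm.

C ≈ 385 ppm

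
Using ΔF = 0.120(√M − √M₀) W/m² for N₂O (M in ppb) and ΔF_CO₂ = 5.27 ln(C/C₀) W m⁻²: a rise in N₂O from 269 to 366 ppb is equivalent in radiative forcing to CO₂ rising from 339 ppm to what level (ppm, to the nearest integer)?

N₂O forcing: 0.120 × (√366 − √269) = 0.120 × (19.1311 − 16.4012) = 0.120 × 2.7299 = 0.32759 W/m².
Set 5.27 ln(C/339) = 0.32759: ln(C/339) = 0.32759/5.27 = 0.06216, so C = 339 × e^0.06216 = 339 × 1.06413 = 360.74 ppm.

C ≈ 361 ppm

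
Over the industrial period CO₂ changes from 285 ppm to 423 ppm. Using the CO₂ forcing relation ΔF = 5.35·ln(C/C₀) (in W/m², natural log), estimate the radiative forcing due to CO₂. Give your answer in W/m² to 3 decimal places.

CO₂ absorption bands are partially saturated, so forcing scales with the logarithm of the concentration ratio.
CO₂: 5.35 × ln(423/285) = 5.35 × ln(1.48421) = 5.35 × 0.39488 = 2.1126 W/m².

ΔF = 2.113 W/m²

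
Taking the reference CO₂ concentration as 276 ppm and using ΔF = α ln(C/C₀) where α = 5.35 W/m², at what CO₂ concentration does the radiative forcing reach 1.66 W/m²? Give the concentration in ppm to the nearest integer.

C ≈ 376 ppm

Set 5.35 ln(C/276) = 1.66, so ln(C/276) = 1.66/5.35 = 0.31028.
Then C/276 = e^0.31028 = 1.36381, giving C = 276 × 1.36381 = 376.41 ppm.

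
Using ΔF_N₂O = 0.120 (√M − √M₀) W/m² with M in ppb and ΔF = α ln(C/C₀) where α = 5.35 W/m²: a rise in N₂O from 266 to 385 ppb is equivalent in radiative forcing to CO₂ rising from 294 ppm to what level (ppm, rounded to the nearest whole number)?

N₂O forcing: 0.120 × (√385 − √266) = 0.120 × (19.6214 − 16.3095) = 0.120 × 3.3119 = 0.39743 W/m².
Set 5.35 ln(C/294) = 0.39743: ln(C/294) = 0.39743/5.35 = 0.07429, so C = 294 × e^0.07429 = 294 × 1.07712 = 316.67 ppm.

C ≈ 317 ppm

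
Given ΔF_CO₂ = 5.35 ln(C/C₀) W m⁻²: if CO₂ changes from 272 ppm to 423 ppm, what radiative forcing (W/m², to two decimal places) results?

ΔF = 2.36 W/m²

CO₂ absorption bands are partially saturated, so forcing scales with the logarithm of the concentration ratio.
CO₂: 5.35 × ln(423/272) = 5.35 × ln(1.55515) = 5.35 × 0.44157 = 2.3624 W/m².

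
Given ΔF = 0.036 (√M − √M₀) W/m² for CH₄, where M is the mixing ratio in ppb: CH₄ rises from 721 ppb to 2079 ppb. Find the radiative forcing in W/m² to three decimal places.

CH₄: 0.036 × (√2079 − √721) = 0.036 × (45.5961 − 26.8514) = 0.036 × 18.7447 = 0.6748 W/m².

ΔF = 0.675 W/m²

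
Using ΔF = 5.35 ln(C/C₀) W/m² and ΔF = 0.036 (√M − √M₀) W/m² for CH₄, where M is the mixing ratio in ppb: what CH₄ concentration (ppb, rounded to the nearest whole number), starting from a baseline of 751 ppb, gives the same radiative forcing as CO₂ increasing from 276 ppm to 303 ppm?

M ≈ 1704 ppb

CO₂ forcing: 5.35 × ln(303/276) = 5.35 × 0.093332 = 0.49933 W/m².
Set 0.036(√M − √751) = 0.49933: √M = 0.49933/0.036 + √751 = 13.8703 + 27.4044 = 41.2747.
M = (41.2747)² = 1703.60 ppb.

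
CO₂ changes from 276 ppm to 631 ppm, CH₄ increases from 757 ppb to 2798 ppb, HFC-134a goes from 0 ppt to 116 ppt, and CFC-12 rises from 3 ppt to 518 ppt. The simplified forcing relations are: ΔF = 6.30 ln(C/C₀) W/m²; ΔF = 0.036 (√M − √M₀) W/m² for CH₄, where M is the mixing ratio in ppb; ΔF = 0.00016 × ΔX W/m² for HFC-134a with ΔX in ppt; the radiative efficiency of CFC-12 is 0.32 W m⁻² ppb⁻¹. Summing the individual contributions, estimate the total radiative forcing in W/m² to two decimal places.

ΔF = 6.31 W/m²

CO₂: 6.30 × ln(631/276) = 6.30 × ln(2.28623) = 6.30 × 0.82690 = 5.2095 W/m².
CH₄: 0.036 × (√2798 − √757) = 0.036 × (52.8961 − 27.5136) = 0.036 × 25.3825 = 0.9138 W/m².
HFC-134a: ΔF = 0.00016 × (116 − 0) = 0.00016 × 116 = 0.0186 W/m².
CFC-12: Δ = 518 − 3 = 515 ppt = 0.515 ppb; ΔF = 0.32 × 0.515 = 0.1648 W/m².
Total ΔF = 5.2095 + 0.9138 + 0.0186 + 0.1648 = 6.3067 W/m².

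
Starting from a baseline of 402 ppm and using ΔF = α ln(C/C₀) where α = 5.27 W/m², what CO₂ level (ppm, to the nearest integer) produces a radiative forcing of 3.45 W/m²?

Set 5.27 ln(C/402) = 3.45, so ln(C/402) = 3.45/5.27 = 0.65465.
Then C/402 = e^0.65465 = 1.92447, giving C = 402 × 1.92447 = 773.64 ppm.

C ≈ 774 ppm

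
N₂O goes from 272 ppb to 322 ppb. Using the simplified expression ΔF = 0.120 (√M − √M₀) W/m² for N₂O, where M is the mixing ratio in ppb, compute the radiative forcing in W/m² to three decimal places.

N₂O: 0.120 × (√322 − √272) = 0.120 × (17.9444 − 16.4924) = 0.120 × 1.4520 = 0.1742 W/m².

ΔF = 0.174 W/m²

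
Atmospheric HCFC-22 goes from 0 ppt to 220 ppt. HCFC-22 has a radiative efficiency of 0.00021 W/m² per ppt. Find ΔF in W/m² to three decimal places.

ΔF = 0.046 W/m²

HCFC-22: ΔF = 0.00021 × (220 − 0) = 0.00021 × 220 = 0.0462 W/m².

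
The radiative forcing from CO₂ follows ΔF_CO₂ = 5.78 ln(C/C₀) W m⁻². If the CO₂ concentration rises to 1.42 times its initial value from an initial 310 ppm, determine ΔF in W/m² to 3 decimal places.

Because the forcing depends only on the ratio C/C₀, the initial concentration does not enter.
ΔF = 5.78 × ln(1.42) = 5.78 × 0.35066 = 2.0268 W/m².

ΔF = 2.027 W/m²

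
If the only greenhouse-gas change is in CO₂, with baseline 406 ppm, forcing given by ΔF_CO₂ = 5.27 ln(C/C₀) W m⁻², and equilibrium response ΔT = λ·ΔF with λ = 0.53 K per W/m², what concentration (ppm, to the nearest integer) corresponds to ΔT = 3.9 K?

Required forcing: ΔF = ΔT/λ = 3.9/0.53 = 7.3585 W/m².
Then ln(C/406) = ΔF/5.27 = 7.3585/5.27 = 1.39630.
So C = 406 × e^1.39630 = 406 × 4.04022 = 1640.33 ppm.

C ≈ 1640 ppm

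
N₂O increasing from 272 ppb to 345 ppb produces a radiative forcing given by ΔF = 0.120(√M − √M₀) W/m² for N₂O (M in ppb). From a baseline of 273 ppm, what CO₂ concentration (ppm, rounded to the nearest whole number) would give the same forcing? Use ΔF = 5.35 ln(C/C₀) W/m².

C ≈ 286 ppm

N₂O forcing: 0.120 × (√345 − √272) = 0.120 × (18.5742 − 16.4924) = 0.120 × 2.0818 = 0.24982 W/m².
Set 5.35 ln(C/273) = 0.24982: ln(C/273) = 0.24982/5.35 = 0.04670, so C = 273 × e^0.04670 = 273 × 1.04781 = 286.05 ppm.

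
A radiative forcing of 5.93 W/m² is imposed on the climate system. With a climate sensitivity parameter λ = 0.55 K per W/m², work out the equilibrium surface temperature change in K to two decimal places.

ΔT = 3.26 K

ΔT = λ ΔF = 0.55 × 5.93 = 3.2615 K.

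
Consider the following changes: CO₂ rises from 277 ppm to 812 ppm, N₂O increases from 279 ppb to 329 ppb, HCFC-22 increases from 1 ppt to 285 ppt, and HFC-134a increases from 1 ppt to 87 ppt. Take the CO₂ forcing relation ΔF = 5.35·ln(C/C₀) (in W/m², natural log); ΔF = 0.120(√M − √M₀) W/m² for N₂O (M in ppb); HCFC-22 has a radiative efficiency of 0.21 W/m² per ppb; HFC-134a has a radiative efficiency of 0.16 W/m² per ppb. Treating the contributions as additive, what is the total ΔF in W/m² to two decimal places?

CO₂: 5.35 × ln(812/277) = 5.35 × ln(2.93141) = 5.35 × 1.07548 = 5.7538 W/m².
N₂O: 0.120 × (√329 − √279) = 0.120 × (18.1384 − 16.7033) = 0.120 × 1.4351 = 0.1722 W/m².
HCFC-22: Δ = 285 − 1 = 284 ppt = 0.284 ppb; ΔF = 0.21 × 0.284 = 0.0596 W/m².
HFC-134a: Δ = 87 − 1 = 86 ppt = 0.086 ppb; ΔF = 0.16 × 0.086 = 0.0138 W/m².
Total ΔF = 5.7538 + 0.1722 + 0.0596 + 0.0138 = 5.9994 W/m².

ΔF = 6.00 W/m²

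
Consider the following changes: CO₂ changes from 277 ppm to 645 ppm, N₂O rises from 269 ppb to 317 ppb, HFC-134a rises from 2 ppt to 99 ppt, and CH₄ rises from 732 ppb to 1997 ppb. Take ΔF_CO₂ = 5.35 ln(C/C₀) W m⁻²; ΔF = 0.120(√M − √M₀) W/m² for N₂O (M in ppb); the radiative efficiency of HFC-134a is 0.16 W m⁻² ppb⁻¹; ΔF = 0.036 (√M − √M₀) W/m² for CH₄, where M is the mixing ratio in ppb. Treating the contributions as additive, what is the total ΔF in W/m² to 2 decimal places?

ΔF = 5.34 W/m²

CO₂: 5.35 × ln(645/277) = 5.35 × ln(2.32852) = 5.35 × 0.84523 = 4.5220 W/m².
N₂O: 0.120 × (√317 − √269) = 0.120 × (17.8045 − 16.4012) = 0.120 × 1.4033 = 0.1684 W/m².
HFC-134a: Δ = 99 − 2 = 97 ppt = 0.097 ppb; ΔF = 0.16 × 0.097 = 0.0155 W/m².
CH₄: 0.036 × (√1997 − √732) = 0.036 × (44.6878 − 27.0555) = 0.036 × 17.6323 = 0.6348 W/m².
Total ΔF = 4.5220 + 0.1684 + 0.0155 + 0.6348 = 5.3407 W/m².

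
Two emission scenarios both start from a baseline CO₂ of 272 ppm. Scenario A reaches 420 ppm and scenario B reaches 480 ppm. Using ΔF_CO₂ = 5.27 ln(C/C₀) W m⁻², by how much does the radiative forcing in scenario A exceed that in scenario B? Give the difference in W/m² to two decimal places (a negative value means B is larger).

ΔF_A − ΔF_B = -0.70 W/m²

ΔF_A = 5.27 ln(420/272) = 5.27 × 0.43445 = 2.2896 W/m².
ΔF_B = 5.27 ln(480/272) = 5.27 × 0.56798 = 2.9933 W/m².
Difference: 2.2896 − 2.9933 = -0.7037 W/m².
(Equivalently, ΔF_A − ΔF_B = 5.27 ln(420/480) = 5.27 × -0.13353 = -0.7037 W/m².)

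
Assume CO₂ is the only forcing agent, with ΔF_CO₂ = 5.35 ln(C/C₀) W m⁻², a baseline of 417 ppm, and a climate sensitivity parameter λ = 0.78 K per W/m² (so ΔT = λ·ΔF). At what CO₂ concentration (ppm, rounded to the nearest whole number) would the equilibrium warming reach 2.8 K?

C ≈ 816 ppm

Required forcing: ΔF = ΔT/λ = 2.8/0.78 = 3.5897 W/m².
Then ln(C/417) = ΔF/5.35 = 3.5897/5.35 = 0.67097.
So C = 417 × e^0.67097 = 417 × 1.95613 = 815.71 ppm.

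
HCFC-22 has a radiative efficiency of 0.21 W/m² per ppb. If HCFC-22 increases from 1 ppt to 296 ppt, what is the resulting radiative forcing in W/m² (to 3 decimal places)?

HCFC-22: Δ = 296 − 1 = 295 ppt = 0.295 ppb; ΔF = 0.21 × 0.295 = 0.0620 W/m².

ΔF = 0.062 W/m²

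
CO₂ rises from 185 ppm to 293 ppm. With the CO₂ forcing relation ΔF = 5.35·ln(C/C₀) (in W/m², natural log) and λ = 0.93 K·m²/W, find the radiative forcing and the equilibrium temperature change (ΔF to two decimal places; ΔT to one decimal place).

ΔF = 2.46 W/m²; ΔT = 2.3 K

CO₂: 5.35 × ln(293/185) = 5.35 × ln(1.58378) = 5.35 × 0.45981 = 2.4600 W/m².
ΔT = λ ΔF = 0.93 × 2.46 = 2.2878 K.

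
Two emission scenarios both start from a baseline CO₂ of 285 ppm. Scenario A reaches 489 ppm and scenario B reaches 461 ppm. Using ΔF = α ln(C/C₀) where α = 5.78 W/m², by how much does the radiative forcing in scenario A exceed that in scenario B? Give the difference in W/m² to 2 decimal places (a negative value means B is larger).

ΔF_A − ΔF_B = 0.34 W/m²

ΔF_A = 5.78 ln(489/285) = 5.78 × 0.53987 = 3.1204 W/m².
ΔF_B = 5.78 ln(461/285) = 5.78 × 0.48091 = 2.7797 W/m².
Difference: 3.1204 − 2.7797 = 0.3407 W/m².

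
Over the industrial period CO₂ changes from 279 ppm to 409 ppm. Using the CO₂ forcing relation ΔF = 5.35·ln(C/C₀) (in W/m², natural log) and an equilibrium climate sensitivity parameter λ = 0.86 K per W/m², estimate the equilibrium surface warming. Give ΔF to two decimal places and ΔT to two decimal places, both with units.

CO₂: 5.35 × ln(409/279) = 5.35 × ln(1.46595) = 5.35 × 0.38250 = 2.0464 W/m².
ΔT = λ ΔF = 0.86 × 2.05 = 1.7630 K.

ΔF = 2.05 W/m²; ΔT = 1.76 K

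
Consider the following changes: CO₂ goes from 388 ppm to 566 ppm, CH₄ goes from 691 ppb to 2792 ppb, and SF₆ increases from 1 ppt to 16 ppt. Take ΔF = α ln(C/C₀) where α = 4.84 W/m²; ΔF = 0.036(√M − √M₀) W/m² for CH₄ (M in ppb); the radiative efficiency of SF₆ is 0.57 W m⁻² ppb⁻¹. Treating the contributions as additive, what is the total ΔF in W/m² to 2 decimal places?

CO₂: 4.84 × ln(566/388) = 4.84 × ln(1.45876) = 4.84 × 0.37759 = 1.8275 W/m².
CH₄: 0.036 × (√2792 − √691) = 0.036 × (52.8394 − 26.2869) = 0.036 × 26.5525 = 0.9559 W/m².
SF₆: Δ = 16 − 1 = 15 ppt = 0.015 ppb; ΔF = 0.57 × 0.015 = 0.0086 W/m².
Total ΔF = 1.8275 + 0.9559 + 0.0086 = 2.7920 W/m².

ΔF = 2.79 W/m²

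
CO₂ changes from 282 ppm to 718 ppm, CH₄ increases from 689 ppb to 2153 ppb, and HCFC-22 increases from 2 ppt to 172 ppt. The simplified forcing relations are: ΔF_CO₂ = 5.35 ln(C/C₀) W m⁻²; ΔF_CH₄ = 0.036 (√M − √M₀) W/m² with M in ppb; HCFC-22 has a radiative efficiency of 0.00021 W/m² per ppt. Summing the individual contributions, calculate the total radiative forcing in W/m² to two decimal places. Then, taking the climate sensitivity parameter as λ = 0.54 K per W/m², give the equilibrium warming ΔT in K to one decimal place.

ΔF = 5.76 W/m²; ΔT = 3.1 K

CO₂: 5.35 × ln(718/282) = 5.35 × ln(2.54610) = 5.35 × 0.93456 = 4.9999 W/m².
CH₄: 0.036 × (√2153 − √689) = 0.036 × (46.4004 − 26.2488) = 0.036 × 20.1516 = 0.7255 W/m².
HCFC-22: ΔF = 0.00021 × (172 − 2) = 0.00021 × 170 = 0.0357 W/m².
Total ΔF = 4.9999 + 0.7255 + 0.0357 = 5.7611 W/m².
ΔT = λ ΔF = 0.54 × 5.76 = 3.1104 K.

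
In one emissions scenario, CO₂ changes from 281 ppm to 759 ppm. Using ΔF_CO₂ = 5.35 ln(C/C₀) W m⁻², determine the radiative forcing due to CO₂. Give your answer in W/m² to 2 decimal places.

ΔF = 5.32 W/m²

CO₂: 5.35 × ln(759/281) = 5.35 × ln(2.70107) = 5.35 × 0.99365 = 5.3160 W/m².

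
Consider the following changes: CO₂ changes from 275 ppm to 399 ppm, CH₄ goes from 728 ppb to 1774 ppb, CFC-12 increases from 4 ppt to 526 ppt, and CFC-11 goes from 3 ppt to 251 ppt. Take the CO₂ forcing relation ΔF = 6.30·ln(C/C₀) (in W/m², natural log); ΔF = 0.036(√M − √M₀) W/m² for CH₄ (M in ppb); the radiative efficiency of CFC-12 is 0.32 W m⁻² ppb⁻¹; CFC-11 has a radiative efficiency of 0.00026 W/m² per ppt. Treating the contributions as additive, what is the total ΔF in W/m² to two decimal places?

CO₂: 6.30 × ln(399/275) = 6.30 × ln(1.45091) = 6.30 × 0.37219 = 2.3448 W/m².
CH₄: 0.036 × (√1774 − √728) = 0.036 × (42.1189 − 26.9815) = 0.036 × 15.1374 = 0.5449 W/m².
CFC-12: Δ = 526 − 4 = 522 ppt = 0.522 ppb; ΔF = 0.32 × 0.522 = 0.1670 W/m².
CFC-11: ΔF = 0.00026 × (251 − 3) = 0.00026 × 248 = 0.0645 W/m².
Total ΔF = 2.3448 + 0.5449 + 0.1670 + 0.0645 = 3.1212 W/m².

ΔF = 3.12 W/m²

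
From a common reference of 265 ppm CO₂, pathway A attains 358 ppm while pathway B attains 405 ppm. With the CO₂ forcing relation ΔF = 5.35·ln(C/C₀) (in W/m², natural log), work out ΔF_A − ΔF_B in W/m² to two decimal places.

ΔF_A = 5.35 ln(358/265) = 5.35 × 0.30080 = 1.6093 W/m².
ΔF_B = 5.35 ln(405/265) = 5.35 × 0.42416 = 2.2693 W/m².
Difference: 1.6093 − 2.2693 = -0.6600 W/m².

ΔF_A − ΔF_B = -0.66 W/m²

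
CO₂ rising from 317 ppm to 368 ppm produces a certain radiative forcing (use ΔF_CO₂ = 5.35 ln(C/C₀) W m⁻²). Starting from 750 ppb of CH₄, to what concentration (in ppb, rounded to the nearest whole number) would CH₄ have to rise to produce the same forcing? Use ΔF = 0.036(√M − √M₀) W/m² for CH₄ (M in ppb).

M ≈ 2456 ppb

CO₂ forcing: 5.35 × ln(368/317) = 5.35 × 0.149181 = 0.79812 W/m².
Set 0.036(√M − √750) = 0.79812: √M = 0.79812/0.036 + √750 = 22.1700 + 27.3861 = 49.5561.
M = (49.5561)² = 2455.81 ppb.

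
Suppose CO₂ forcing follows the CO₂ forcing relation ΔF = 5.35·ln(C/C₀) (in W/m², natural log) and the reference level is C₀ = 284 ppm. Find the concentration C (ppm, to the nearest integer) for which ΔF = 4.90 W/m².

C ≈ 710 ppm

Set 5.35 ln(C/284) = 4.90, so ln(C/284) = 4.90/5.35 = 0.91589.
Then C/284 = e^0.91589 = 2.49900, giving C = 284 × 2.49900 = 709.72 ppm.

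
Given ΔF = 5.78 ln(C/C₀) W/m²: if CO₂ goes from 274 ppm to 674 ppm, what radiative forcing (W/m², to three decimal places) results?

CO₂ absorption bands are partially saturated, so forcing scales with the logarithm of the concentration ratio.
CO₂: 5.78 × ln(674/274) = 5.78 × ln(2.45985) = 5.78 × 0.90010 = 5.2026 W/m².

ΔF = 5.203 W/m²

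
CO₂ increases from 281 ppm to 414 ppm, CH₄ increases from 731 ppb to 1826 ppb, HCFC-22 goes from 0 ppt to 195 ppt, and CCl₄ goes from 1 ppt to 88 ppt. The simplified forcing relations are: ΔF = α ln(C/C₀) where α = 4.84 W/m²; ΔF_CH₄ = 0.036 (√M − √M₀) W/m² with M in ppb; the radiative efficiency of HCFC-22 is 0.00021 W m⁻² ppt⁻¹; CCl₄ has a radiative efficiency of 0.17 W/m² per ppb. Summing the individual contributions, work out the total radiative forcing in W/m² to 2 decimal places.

CO₂: 4.84 × ln(414/281) = 4.84 × ln(1.47331) = 4.84 × 0.38751 = 1.8755 W/m².
CH₄: 0.036 × (√1826 − √731) = 0.036 × (42.7317 − 27.0370) = 0.036 × 15.6947 = 0.5650 W/m².
HCFC-22: ΔF = 0.00021 × (195 − 0) = 0.00021 × 195 = 0.0410 W/m².
CCl₄: Δ = 88 − 1 = 87 ppt = 0.087 ppb; ΔF = 0.17 × 0.087 = 0.0148 W/m².
Total ΔF = 1.8755 + 0.5650 + 0.0410 + 0.0148 = 2.4963 W/m².

ΔF = 2.50 W/m²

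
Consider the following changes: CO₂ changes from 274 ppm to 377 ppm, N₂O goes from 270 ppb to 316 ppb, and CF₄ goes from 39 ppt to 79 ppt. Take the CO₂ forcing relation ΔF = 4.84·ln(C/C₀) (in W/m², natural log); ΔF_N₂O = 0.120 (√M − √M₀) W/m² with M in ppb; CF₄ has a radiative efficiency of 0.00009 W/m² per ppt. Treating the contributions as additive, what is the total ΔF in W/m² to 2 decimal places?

CO₂: 4.84 × ln(377/274) = 4.84 × ln(1.37591) = 4.84 × 0.31912 = 1.5445 W/m².
N₂O: 0.120 × (√316 − √270) = 0.120 × (17.7764 − 16.4317) = 0.120 × 1.3447 = 0.1614 W/m².
CF₄: ΔF = 0.00009 × (79 − 39) = 0.00009 × 40 = 0.0036 W/m².
Total ΔF = 1.5445 + 0.1614 + 0.0036 = 1.7095 W/m².

ΔF = 1.71 W/m²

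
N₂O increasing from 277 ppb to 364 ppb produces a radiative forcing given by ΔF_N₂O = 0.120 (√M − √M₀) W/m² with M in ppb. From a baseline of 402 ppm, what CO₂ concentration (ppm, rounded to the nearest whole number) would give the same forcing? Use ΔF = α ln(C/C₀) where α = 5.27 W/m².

C ≈ 425 ppm

N₂O forcing: 0.120 × (√364 − √277) = 0.120 × (19.0788 − 16.6433) = 0.120 × 2.4355 = 0.29226 W/m².
Set 5.27 ln(C/402) = 0.29226: ln(C/402) = 0.29226/5.27 = 0.05546, so C = 402 × e^0.05546 = 402 × 1.05703 = 424.93 ppm.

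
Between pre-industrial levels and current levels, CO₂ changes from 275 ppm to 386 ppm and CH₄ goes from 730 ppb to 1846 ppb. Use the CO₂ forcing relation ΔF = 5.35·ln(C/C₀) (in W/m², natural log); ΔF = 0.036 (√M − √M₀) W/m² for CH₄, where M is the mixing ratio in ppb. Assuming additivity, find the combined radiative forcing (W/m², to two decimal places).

ΔF = 2.39 W/m²

CO₂: 5.35 × ln(386/275) = 5.35 × ln(1.40364) = 5.35 × 0.33907 = 1.8140 W/m².
CH₄: 0.036 × (√1846 − √730) = 0.036 × (42.9651 − 27.0185) = 0.036 × 15.9466 = 0.5741 W/m².
Total ΔF = 1.8140 + 0.5741 = 2.3881 W/m².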